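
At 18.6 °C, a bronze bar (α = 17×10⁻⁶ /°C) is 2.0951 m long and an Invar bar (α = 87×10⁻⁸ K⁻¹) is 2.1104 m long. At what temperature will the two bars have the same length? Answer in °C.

L₁(1 + α₁ΔT) = L₂(1 + α₂ΔT) ⇒ ΔT = (L₂ − L₁)/(α₁L₁ − α₂L₂)
L₂ − L₁ = 2.1104 − 2.0951 = 1.53×10⁻² m
α₁L₁ − α₂L₂ = 17×10⁻⁶×2.0951 − 87×10⁻⁸×2.1104 = 3.3780652×10⁻⁵ m/K
ΔT = 1.53×10⁻² / 3.3780652×10⁻⁵ = 452.922 K
T = 18.6 + 452.922 = 471.522 °C

T = 471.5 °C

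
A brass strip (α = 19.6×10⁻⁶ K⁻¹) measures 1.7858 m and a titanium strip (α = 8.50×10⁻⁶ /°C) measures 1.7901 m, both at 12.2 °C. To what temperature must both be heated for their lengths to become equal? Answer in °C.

T = 229.5 °C

L₁(1 + α₁ΔT) = L₂(1 + α₂ΔT) ⇒ ΔT = (L₂ − L₁)/(α₁L₁ − α₂L₂)
L₂ − L₁ = 1.7901 − 1.7858 = 4.30×10⁻³ m
α₁L₁ − α₂L₂ = 19.6×10⁻⁶×1.7858 − 8.50×10⁻⁶×1.7901 = 1.978583×10⁻⁵ m/K
ΔT = 4.30×10⁻³ / 1.978583×10⁻⁵ = 217.327 K
T = 12.2 + 217.327 = 229.527 °C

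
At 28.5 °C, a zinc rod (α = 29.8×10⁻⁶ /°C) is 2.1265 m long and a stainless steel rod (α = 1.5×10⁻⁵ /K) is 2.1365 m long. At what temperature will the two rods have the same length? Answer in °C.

T = 347.8 °C

L₁(1 + α₁ΔT) = L₂(1 + α₂ΔT) ⇒ ΔT = (L₂ − L₁)/(α₁L₁ − α₂L₂)
L₂ − L₁ = 2.1365 − 2.1265 = 1.00×10⁻² m
α₁L₁ − α₂L₂ = 29.8×10⁻⁶×2.1265 − 1.5×10⁻⁵×2.1365 = 3.13222×10⁻⁵ m/K
ΔT = 1.00×10⁻² / 3.13222×10⁻⁵ = 319.262 K
T = 28.5 + 319.262 = 347.762 °C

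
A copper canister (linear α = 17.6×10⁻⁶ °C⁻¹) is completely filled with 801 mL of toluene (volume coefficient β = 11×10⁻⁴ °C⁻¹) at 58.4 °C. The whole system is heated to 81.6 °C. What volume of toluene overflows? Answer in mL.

The canister also expands: β_container ≈ 3α = 5.28×10⁻⁵ /K
Net overflow = V₀(β_liq − 3α_cont)ΔT
β − 3α = 1.10×10⁻³ − 5.28×10⁻⁵ = 1.0472×10⁻³ /K; ΔT = 23.2 K
ΔV = 801 × 1.0472×10⁻³ × 23.2 = 19.5 mL

19.5 mL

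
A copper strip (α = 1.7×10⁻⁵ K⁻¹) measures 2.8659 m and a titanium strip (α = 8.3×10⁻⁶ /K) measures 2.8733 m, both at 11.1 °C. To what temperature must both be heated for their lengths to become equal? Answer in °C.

Equal length when α₁L₁ΔT − α₂L₂ΔT = L₂ − L₁ = 7.40×10⁻³ m
α₁L₁ = 4.87203×10⁻⁵, α₂L₂ = 2.384839×10⁻⁵ → Δ(αL) = 2.487191×10⁻⁵ m/K
ΔT = 7.40×10⁻³ / 2.487191×10⁻⁵ = 297.524 K, so T = 11.1 + 297.524 = 308.624 °C

T = 308.6 °C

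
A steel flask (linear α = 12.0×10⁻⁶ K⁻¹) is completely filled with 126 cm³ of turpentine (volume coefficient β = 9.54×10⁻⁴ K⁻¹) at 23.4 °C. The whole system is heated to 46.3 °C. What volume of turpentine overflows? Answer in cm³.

2.65 cm³

The flask also expands: β_container ≈ 3α = 3.6×10⁻⁵ /K
Net overflow = V₀(β_liq − 3α_cont)ΔT
β − 3α = 9.54×10⁻⁴ − 3.6×10⁻⁵ = 9.18×10⁻⁴ /K; ΔT = 22.9 K
ΔV = 126 × 9.18×10⁻⁴ × 22.9 = 2.65 cm³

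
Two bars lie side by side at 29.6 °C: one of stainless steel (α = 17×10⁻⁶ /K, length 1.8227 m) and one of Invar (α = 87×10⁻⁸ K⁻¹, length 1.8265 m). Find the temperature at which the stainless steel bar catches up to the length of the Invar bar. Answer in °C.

T = 158.9 °C

Equal length when α₁L₁ΔT − α₂L₂ΔT = L₂ − L₁ = 3.80×10⁻³ m
α₁L₁ = 3.09859×10⁻⁵, α₂L₂ = 1.589055×10⁻⁶ → Δ(αL) = 2.9396845×10⁻⁵ m/K
ΔT = 3.80×10⁻³ / 2.9396845×10⁻⁵ = 129.266 K, so T = 29.6 + 129.266 = 158.866 °C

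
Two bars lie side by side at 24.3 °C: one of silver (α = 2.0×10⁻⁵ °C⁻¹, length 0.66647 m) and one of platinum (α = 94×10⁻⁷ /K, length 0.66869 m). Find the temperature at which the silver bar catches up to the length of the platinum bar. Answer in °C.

L₁(1 + α₁ΔT) = L₂(1 + α₂ΔT) ⇒ ΔT = (L₂ − L₁)/(α₁L₁ − α₂L₂)
L₂ − L₁ = 0.66869 − 0.66647 = 2.22×10⁻³ m
α₁L₁ − α₂L₂ = 2.0×10⁻⁵×0.66647 − 94×10⁻⁷×0.66869 = 7.043714×10⁻⁶ m/K
ΔT = 2.22×10⁻³ / 7.043714×10⁻⁶ = 315.175 K
T = 24.3 + 315.175 = 339.475 °C

T = 339.5 °C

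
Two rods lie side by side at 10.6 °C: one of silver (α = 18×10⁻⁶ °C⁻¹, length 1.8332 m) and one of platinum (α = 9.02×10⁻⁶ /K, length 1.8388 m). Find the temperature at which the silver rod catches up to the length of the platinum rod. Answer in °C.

T = 351.8 °C

Equal length when α₁L₁ΔT − α₂L₂ΔT = L₂ − L₁ = 5.60×10⁻³ m
α₁L₁ = 3.29976×10⁻⁵, α₂L₂ = 1.6585976×10⁻⁵ → Δ(αL) = 1.6411624×10⁻⁵ m/K
ΔT = 5.60×10⁻³ / 1.6411624×10⁻⁵ = 341.222 K, so T = 10.6 + 341.222 = 351.822 °C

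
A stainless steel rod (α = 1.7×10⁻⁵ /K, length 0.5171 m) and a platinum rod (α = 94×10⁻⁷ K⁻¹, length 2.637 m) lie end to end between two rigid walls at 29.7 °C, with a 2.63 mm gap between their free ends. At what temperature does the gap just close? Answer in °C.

Gap closes when ΔL₁ + ΔL₂ = 2.63 mm = 2.63×10⁻³ m
(α₁L₁ + α₂L₂)ΔT = g
α₁L₁ + α₂L₂ = 1.7×10⁻⁵×0.5171 + 94×10⁻⁷×2.637 = 3.35785×10⁻⁵ m/K
ΔT = 2.63×10⁻³ / 3.35785×10⁻⁵ = 78.32 K
T = 29.7 + 78.32 = 108.02 °C

T = 108 °C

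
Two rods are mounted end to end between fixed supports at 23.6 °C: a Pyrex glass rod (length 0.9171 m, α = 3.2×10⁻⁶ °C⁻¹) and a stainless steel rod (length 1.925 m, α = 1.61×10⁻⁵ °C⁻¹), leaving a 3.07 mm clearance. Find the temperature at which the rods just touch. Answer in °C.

T = 114 °C

α₁L₁ = 2.93472×10⁻⁶ m/K, α₂L₂ = 3.09925×10⁻⁵ m/K → total 3.392722×10⁻⁵ m/K
ΔT = g/(α₁L₁+α₂L₂) = 3.07×10⁻³ / 3.392722×10⁻⁵ = 90.49 K
T = 23.6 + 90.49 = 114.09 °C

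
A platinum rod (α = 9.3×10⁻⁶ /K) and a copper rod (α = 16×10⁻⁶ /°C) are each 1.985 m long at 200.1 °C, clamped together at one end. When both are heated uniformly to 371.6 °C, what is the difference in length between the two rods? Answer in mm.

2.28 mm

ΔT = 171.5 K
platinum: ΔL = 9.3×10⁻⁶ × 1.985 m × 171.5 = 3.1660×10⁻³ m = 3.1660 mm
copper: ΔL = 16×10⁻⁶ × 1.985 m × 171.5 = 5.4468×10⁻³ m = 5.4468 mm
difference = 5.4468 − 3.1660 = 2.2808 mm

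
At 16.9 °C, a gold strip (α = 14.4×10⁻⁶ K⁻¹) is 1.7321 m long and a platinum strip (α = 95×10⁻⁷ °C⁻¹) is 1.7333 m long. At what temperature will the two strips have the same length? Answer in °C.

T = 158.5 °C

Equal length when α₁L₁ΔT − α₂L₂ΔT = L₂ − L₁ = 1.20×10⁻³ m
α₁L₁ = 2.494224×10⁻⁵, α₂L₂ = 1.646635×10⁻⁵ → Δ(αL) = 8.47589×10⁻⁶ m/K
ΔT = 1.20×10⁻³ / 8.47589×10⁻⁶ = 141.578 K, so T = 16.9 + 141.578 = 158.478 °C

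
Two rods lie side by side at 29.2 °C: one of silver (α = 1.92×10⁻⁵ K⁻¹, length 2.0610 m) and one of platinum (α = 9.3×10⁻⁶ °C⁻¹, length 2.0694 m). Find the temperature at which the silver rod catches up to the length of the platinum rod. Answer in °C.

T = 442.5 °C

L₁(1 + α₁ΔT) = L₂(1 + α₂ΔT) ⇒ ΔT = (L₂ − L₁)/(α₁L₁ − α₂L₂)
L₂ − L₁ = 2.0694 − 2.0610 = 8.40×10⁻³ m
α₁L₁ − α₂L₂ = 1.92×10⁻⁵×2.0610 − 9.3×10⁻⁶×2.0694 = 2.032578×10⁻⁵ m/K
ΔT = 8.40×10⁻³ / 2.032578×10⁻⁵ = 413.268 K
T = 29.2 + 413.268 = 442.468 °C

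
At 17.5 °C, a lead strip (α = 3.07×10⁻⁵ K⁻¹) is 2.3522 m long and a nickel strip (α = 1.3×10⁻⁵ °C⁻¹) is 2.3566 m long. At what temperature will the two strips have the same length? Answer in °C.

L₁(1 + α₁ΔT) = L₂(1 + α₂ΔT) ⇒ ΔT = (L₂ − L₁)/(α₁L₁ − α₂L₂)
L₂ − L₁ = 2.3566 − 2.3522 = 4.40×10⁻³ m
α₁L₁ − α₂L₂ = 3.07×10⁻⁵×2.3522 − 1.3×10⁻⁵×2.3566 = 4.157674×10⁻⁵ m/K
ΔT = 4.40×10⁻³ / 4.157674×10⁻⁵ = 105.828 K
T = 17.5 + 105.828 = 123.328 °C

T = 123.3 °C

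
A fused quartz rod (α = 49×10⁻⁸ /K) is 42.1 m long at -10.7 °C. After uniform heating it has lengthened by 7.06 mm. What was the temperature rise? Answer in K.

ΔL = αL₀ΔT ⇒ ΔT = ΔL / (αL₀)
ΔT = 7.06×10⁻³ m / (49×10⁻⁸ × 42.1 m) = 342.24 K

ΔT = 342 K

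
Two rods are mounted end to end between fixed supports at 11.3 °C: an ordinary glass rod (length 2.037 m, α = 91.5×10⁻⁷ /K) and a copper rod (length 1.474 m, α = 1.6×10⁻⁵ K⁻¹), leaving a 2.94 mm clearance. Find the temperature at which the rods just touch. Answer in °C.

T = 80.9 °C

α₁L₁ = 1.863855×10⁻⁵ m/K, α₂L₂ = 2.3584×10⁻⁵ m/K → total 4.222255×10⁻⁵ m/K
ΔT = g/(α₁L₁+α₂L₂) = 2.94×10⁻³ / 4.222255×10⁻⁵ = 69.631 K
T = 11.3 + 69.631 = 80.931 °C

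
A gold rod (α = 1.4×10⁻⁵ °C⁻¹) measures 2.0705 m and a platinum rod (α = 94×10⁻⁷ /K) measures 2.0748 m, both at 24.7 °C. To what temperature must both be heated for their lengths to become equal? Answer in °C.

T = 478.1 °C

L₁(1 + α₁ΔT) = L₂(1 + α₂ΔT) ⇒ ΔT = (L₂ − L₁)/(α₁L₁ − α₂L₂)
L₂ − L₁ = 2.0748 − 2.0705 = 4.30×10⁻³ m
α₁L₁ − α₂L₂ = 1.4×10⁻⁵×2.0705 − 94×10⁻⁷×2.0748 = 9.48388×10⁻⁶ m/K
ΔT = 4.30×10⁻³ / 9.48388×10⁻⁶ = 453.401 K
T = 24.7 + 453.401 = 478.101 °C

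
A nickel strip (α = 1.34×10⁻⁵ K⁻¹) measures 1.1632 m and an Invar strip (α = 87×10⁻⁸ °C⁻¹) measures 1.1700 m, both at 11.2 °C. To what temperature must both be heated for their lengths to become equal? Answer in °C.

L₁(1 + α₁ΔT) = L₂(1 + α₂ΔT) ⇒ ΔT = (L₂ − L₁)/(α₁L₁ − α₂L₂)
L₂ − L₁ = 1.1700 − 1.1632 = 6.80×10⁻³ m
α₁L₁ − α₂L₂ = 1.34×10⁻⁵×1.1632 − 87×10⁻⁸×1.1700 = 1.456898×10⁻⁵ m/K
ΔT = 6.80×10⁻³ / 1.456898×10⁻⁵ = 466.745 K
T = 11.2 + 466.745 = 477.945 °C

T = 477.9 °C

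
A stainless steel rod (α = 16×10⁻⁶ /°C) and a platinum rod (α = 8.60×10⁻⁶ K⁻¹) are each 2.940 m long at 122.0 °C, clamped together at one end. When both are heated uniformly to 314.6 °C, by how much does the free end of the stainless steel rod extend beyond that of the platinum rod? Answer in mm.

4.19 mm

ΔT = 192.6 K
stainless steel: ΔL = 16×10⁻⁶ × 2.940 m × 192.6 = 9.0599×10⁻³ m = 9.0599 mm
platinum: ΔL = 8.60×10⁻⁶ × 2.940 m × 192.6 = 4.8697×10⁻³ m = 4.8697 mm
difference = 9.0599 − 4.8697 = 4.1902 mm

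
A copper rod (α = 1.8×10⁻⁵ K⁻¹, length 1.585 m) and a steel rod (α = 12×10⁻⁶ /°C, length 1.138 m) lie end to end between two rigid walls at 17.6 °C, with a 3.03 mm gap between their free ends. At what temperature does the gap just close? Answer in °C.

α₁L₁ = 2.853×10⁻⁵ m/K, α₂L₂ = 1.3656×10⁻⁵ m/K → total 4.2186×10⁻⁵ m/K
ΔT = g/(α₁L₁+α₂L₂) = 3.03×10⁻³ / 4.2186×10⁻⁵ = 71.825 K
T = 17.6 + 71.825 = 89.425 °C

T = 89.4 °C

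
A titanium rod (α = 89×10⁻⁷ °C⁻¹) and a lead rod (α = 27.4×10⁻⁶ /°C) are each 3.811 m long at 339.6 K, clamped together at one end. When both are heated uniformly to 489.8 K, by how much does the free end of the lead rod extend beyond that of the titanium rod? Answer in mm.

ΔT = 150.2 K
titanium: ΔL = 89×10⁻⁷ × 3.811 m × 150.2 = 5.0945×10⁻³ m = 5.0945 mm
lead: ΔL = 27.4×10⁻⁶ × 3.811 m × 150.2 = 1.5684×10⁻² m = 15.684 mm
difference = 15.684 − 5.0945 = 10.5895 mm

10.6 mm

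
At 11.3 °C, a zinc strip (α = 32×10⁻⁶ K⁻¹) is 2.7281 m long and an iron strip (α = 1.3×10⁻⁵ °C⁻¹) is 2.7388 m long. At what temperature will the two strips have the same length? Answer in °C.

Equal length when α₁L₁ΔT − α₂L₂ΔT = L₂ − L₁ = 1.07×10⁻² m
α₁L₁ = 8.72992×10⁻⁵, α₂L₂ = 3.56044×10⁻⁵ → Δ(αL) = 5.16948×10⁻⁵ m/K
ΔT = 1.07×10⁻² / 5.16948×10⁻⁵ = 206.984 K, so T = 11.3 + 206.984 = 218.284 °C

T = 218.3 °C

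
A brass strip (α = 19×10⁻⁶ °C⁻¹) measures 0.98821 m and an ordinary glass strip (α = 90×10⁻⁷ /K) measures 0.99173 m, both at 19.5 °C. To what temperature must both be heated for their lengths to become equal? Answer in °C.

L₁(1 + α₁ΔT) = L₂(1 + α₂ΔT) ⇒ ΔT = (L₂ − L₁)/(α₁L₁ − α₂L₂)
L₂ − L₁ = 0.99173 − 0.98821 = 3.52×10⁻³ m
α₁L₁ − α₂L₂ = 19×10⁻⁶×0.98821 − 90×10⁻⁷×0.99173 = 9.85042×10⁻⁶ m/K
ΔT = 3.52×10⁻³ / 9.85042×10⁻⁶ = 357.345 K
T = 19.5 + 357.345 = 376.845 °C

T = 376.8 °C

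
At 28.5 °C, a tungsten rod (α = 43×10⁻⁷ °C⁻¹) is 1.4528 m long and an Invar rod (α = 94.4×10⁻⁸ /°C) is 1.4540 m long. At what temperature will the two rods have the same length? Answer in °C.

Equal length when α₁L₁ΔT − α₂L₂ΔT = L₂ − L₁ = 1.20×10⁻³ m
α₁L₁ = 6.24704×10⁻⁶, α₂L₂ = 1.372576×10⁻⁶ → Δ(αL) = 4.874464×10⁻⁶ m/K
ΔT = 1.20×10⁻³ / 4.874464×10⁻⁶ = 246.181 K, so T = 28.5 + 246.181 = 274.681 °C

T = 274.7 °C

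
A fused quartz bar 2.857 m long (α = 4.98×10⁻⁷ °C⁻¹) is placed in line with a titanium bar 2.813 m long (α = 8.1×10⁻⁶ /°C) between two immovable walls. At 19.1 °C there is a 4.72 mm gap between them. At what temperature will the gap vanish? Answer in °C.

T = 214 °C

Gap closes when ΔL₁ + ΔL₂ = 4.72 mm = 4.72×10⁻³ m
(α₁L₁ + α₂L₂)ΔT = g
α₁L₁ + α₂L₂ = 4.98×10⁻⁷×2.857 + 8.1×10⁻⁶×2.813 = 2.4208086×10⁻⁵ m/K
ΔT = 4.72×10⁻³ / 2.4208086×10⁻⁵ = 194.98 K
T = 19.1 + 194.98 = 214.08 °C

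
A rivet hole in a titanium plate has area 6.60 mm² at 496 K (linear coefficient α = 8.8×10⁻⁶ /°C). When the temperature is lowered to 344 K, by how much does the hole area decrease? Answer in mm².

ΔA = 0.0177 mm²

Area coefficient ≈ 2α; |ΔT| = 152 K
ΔA = 2αA₀ΔT = 2(8.8×10⁻⁶)(6.60)(152) = 0.0177 mm²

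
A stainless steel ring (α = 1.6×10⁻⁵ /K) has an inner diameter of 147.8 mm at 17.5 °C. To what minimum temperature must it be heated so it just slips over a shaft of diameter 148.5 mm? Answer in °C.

Required Δd = 148.5 − 147.8 = 0.7 mm
Δd = αd₀ΔT ⇒ ΔT = Δd/(αd₀) = 0.7 / (1.6×10⁻⁵ × 147.8) = 296.01 K
T_min = 17.5 + 296.01 = 313.51 °C

T = 314 °C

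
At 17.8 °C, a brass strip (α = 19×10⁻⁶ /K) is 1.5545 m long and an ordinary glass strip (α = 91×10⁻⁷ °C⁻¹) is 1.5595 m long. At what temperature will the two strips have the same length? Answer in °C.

T = 343.7 °C

L₁(1 + α₁ΔT) = L₂(1 + α₂ΔT) ⇒ ΔT = (L₂ − L₁)/(α₁L₁ − α₂L₂)
L₂ − L₁ = 1.5595 − 1.5545 = 5.00×10⁻³ m
α₁L₁ − α₂L₂ = 19×10⁻⁶×1.5545 − 91×10⁻⁷×1.5595 = 1.534405×10⁻⁵ m/K
ΔT = 5.00×10⁻³ / 1.534405×10⁻⁵ = 325.859 K
T = 17.8 + 325.859 = 343.659 °C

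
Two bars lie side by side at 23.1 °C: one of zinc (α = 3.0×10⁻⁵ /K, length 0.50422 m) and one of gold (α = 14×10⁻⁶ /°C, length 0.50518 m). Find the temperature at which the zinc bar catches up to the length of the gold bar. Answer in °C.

Equal length when α₁L₁ΔT − α₂L₂ΔT = L₂ − L₁ = 9.60×10⁻⁴ m
α₁L₁ = 1.51266×10⁻⁵, α₂L₂ = 7.07252×10⁻⁶ → Δ(αL) = 8.05408×10⁻⁶ m/K
ΔT = 9.60×10⁻⁴ / 8.05408×10⁻⁶ = 119.194 K, so T = 23.1 + 119.194 = 142.294 °C

T = 142.3 °C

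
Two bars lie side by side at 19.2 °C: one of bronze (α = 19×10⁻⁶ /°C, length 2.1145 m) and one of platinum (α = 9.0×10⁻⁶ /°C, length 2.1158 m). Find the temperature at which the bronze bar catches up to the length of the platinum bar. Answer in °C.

Equal length when α₁L₁ΔT − α₂L₂ΔT = L₂ − L₁ = 1.30×10⁻³ m
α₁L₁ = 4.01755×10⁻⁵, α₂L₂ = 1.90422×10⁻⁵ → Δ(αL) = 2.11333×10⁻⁵ m/K
ΔT = 1.30×10⁻³ / 2.11333×10⁻⁵ = 61.5143 K, so T = 19.2 + 61.5143 = 80.7143 °C

T = 80.71 °C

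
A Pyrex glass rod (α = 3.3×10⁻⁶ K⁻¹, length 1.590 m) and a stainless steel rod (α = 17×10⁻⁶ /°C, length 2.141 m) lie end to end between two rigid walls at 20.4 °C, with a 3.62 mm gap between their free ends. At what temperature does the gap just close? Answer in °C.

Gap closes when ΔL₁ + ΔL₂ = 3.62 mm = 3.62×10⁻³ m
(α₁L₁ + α₂L₂)ΔT = g
α₁L₁ + α₂L₂ = 3.3×10⁻⁶×1.590 + 17×10⁻⁶×2.141 = 4.1644×10⁻⁵ m/K
ΔT = 3.62×10⁻³ / 4.1644×10⁻⁵ = 86.93 K
T = 20.4 + 86.93 = 107.33 °C

T = 107 °C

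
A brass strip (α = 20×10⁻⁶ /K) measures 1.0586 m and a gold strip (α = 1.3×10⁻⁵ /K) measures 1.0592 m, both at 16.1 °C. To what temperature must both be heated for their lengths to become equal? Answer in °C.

Equal length when α₁L₁ΔT − α₂L₂ΔT = L₂ − L₁ = 6.00×10⁻⁴ m
α₁L₁ = 2.1172×10⁻⁵, α₂L₂ = 1.37696×10⁻⁵ → Δ(αL) = 7.4024×10⁻⁶ m/K
ΔT = 6.00×10⁻⁴ / 7.4024×10⁻⁶ = 81.0548 K, so T = 16.1 + 81.0548 = 97.1548 °C

T = 97.15 °C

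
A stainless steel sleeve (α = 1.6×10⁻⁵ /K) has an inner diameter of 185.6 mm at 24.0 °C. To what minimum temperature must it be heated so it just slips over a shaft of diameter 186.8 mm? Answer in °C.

T = 428 °C

Required Δd = 186.8 − 185.6 = 1.2 mm
Δd = αd₀ΔT ⇒ ΔT = Δd/(αd₀) = 1.2 / (1.6×10⁻⁵ × 185.6) = 404.09 K
T_min = 24.0 + 404.09 = 428.09 °C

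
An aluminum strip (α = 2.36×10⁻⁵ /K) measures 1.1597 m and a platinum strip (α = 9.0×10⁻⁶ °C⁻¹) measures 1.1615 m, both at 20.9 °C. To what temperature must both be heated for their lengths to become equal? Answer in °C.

T = 127.3 °C

Equal length when α₁L₁ΔT − α₂L₂ΔT = L₂ − L₁ = 1.80×10⁻³ m
α₁L₁ = 2.736892×10⁻⁵, α₂L₂ = 1.04535×10⁻⁵ → Δ(αL) = 1.691542×10⁻⁵ m/K
ΔT = 1.80×10⁻³ / 1.691542×10⁻⁵ = 106.412 K, so T = 20.9 + 106.412 = 127.312 °C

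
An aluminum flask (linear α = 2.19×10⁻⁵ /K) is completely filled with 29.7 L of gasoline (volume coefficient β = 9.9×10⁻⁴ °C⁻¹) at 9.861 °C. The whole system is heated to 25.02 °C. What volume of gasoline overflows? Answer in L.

0.416 L

The flask also expands: β_container ≈ 3α = 6.57×10⁻⁵ /K
Net overflow = V₀(β_liq − 3α_cont)ΔT
β − 3α = 9.90×10⁻⁴ − 6.57×10⁻⁵ = 9.243×10⁻⁴ /K; ΔT = 15.159 K
ΔV = 29.7 × 9.243×10⁻⁴ × 15.159 = 0.416 L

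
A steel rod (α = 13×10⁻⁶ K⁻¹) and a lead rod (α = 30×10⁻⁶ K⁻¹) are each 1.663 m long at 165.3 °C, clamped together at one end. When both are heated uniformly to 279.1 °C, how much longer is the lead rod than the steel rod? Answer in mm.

3.22 mm

ΔT = 113.8 K
steel: ΔL = 13×10⁻⁶ × 1.663 m × 113.8 = 2.4602×10⁻³ m = 2.4602 mm
lead: ΔL = 30×10⁻⁶ × 1.663 m × 113.8 = 5.6775×10⁻³ m = 5.6775 mm
difference = 5.6775 − 2.4602 = 3.2173 mm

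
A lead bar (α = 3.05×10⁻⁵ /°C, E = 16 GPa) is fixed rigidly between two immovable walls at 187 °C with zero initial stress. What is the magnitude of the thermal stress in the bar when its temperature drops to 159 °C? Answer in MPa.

σ = 13.7 MPa

Fully constrained: the free strain ε = αΔT is blocked, so σ = Eε = EαΔT.
|ΔT| = 28 K
σ = 16.0×10⁹ × 3.05×10⁻⁵ × 28 = 1.37×10⁷ Pa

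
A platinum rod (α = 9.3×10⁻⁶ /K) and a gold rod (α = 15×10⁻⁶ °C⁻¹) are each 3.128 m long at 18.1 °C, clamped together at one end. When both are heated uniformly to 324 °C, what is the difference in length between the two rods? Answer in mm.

5.45 mm

ΔT = 305.9 K
platinum: ΔL = 9.3×10⁻⁶ × 3.128 m × 305.9 = 8.8988×10⁻³ m = 8.8988 mm
gold: ΔL = 15×10⁻⁶ × 3.128 m × 305.9 = 1.4353×10⁻² m = 14.353 mm
difference = 14.353 − 8.8988 = 5.4542 mm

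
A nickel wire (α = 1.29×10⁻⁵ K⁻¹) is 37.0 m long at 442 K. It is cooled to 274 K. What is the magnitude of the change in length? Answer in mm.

ΔL = 80.2 mm

|ΔT| = |274 − 442| = 168 K
ΔL = αL₀ΔT = (1.29×10⁻⁵)(37.0)(168) = 8.02×10⁻² m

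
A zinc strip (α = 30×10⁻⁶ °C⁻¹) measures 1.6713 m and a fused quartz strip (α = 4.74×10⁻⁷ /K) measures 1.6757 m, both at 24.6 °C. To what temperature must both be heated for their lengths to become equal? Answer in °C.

T = 113.8 °C

Equal length when α₁L₁ΔT − α₂L₂ΔT = L₂ − L₁ = 4.40×10⁻³ m
α₁L₁ = 5.0139×10⁻⁵, α₂L₂ = 7.942818×10⁻⁷ → Δ(αL) = 4.93447182×10⁻⁵ m/K
ΔT = 4.40×10⁻³ / 4.93447182×10⁻⁵ = 89.169 K, so T = 24.6 + 89.169 = 113.769 °C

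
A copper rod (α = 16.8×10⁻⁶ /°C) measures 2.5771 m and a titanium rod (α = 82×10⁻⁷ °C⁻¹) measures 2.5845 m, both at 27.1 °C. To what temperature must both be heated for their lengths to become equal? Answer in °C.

T = 361.9 °C

Equal length when α₁L₁ΔT − α₂L₂ΔT = L₂ − L₁ = 7.40×10⁻³ m
α₁L₁ = 4.329528×10⁻⁵, α₂L₂ = 2.11929×10⁻⁵ → Δ(αL) = 2.210238×10⁻⁵ m/K
ΔT = 7.40×10⁻³ / 2.210238×10⁻⁵ = 334.806 K, so T = 27.1 + 334.806 = 361.906 °C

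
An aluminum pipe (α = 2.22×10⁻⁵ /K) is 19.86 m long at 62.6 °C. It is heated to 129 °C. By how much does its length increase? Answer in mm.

|ΔT| = |129 − 62.6| = 66.4 K
ΔL = αL₀ΔT = (2.22×10⁻⁵)(19.86)(66.4) = 2.93×10⁻² m

ΔL = 29.3 mm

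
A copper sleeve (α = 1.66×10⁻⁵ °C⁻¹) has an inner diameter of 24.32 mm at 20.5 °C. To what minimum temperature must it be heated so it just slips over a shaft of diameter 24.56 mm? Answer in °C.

T = 615 °C

Required Δd = 24.56 − 24.32 = 0.24 mm
Δd = αd₀ΔT ⇒ ΔT = Δd/(αd₀) = 0.24 / (1.66×10⁻⁵ × 24.32) = 594.48 K
T_min = 20.5 + 594.48 = 614.98 °C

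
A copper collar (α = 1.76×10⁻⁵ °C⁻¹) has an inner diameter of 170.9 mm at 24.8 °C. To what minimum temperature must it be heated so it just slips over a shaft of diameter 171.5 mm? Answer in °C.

T = 224 °C

Required Δd = 171.5 − 170.9 = 0.6 mm
Δd = αd₀ΔT ⇒ ΔT = Δd/(αd₀) = 0.6 / (1.76×10⁻⁵ × 170.9) = 199.48 K
T_min = 24.8 + 199.48 = 224.28 °C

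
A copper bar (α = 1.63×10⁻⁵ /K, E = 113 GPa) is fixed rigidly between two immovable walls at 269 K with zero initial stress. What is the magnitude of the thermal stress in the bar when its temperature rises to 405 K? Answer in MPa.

Fully constrained: the free strain ε = αΔT is blocked, so σ = Eε = EαΔT.
|ΔT| = 136 K
σ = 113×10⁹ × 1.63×10⁻⁵ × 136 = 2.50×10⁸ Pa

σ = 250 MPa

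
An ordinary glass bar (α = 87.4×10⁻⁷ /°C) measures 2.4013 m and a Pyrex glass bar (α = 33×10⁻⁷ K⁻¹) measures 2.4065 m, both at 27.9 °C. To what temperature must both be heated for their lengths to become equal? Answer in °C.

T = 426.5 °C

Equal length when α₁L₁ΔT − α₂L₂ΔT = L₂ − L₁ = 5.20×10⁻³ m
α₁L₁ = 2.0987362×10⁻⁵, α₂L₂ = 7.94145×10⁻⁶ → Δ(αL) = 1.3045912×10⁻⁵ m/K
ΔT = 5.20×10⁻³ / 1.3045912×10⁻⁵ = 398.592 K, so T = 27.9 + 398.592 = 426.492 °C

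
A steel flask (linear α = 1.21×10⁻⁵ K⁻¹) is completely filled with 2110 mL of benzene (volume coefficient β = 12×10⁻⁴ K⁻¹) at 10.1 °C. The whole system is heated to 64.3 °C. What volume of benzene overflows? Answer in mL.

133 mL

The flask also expands: β_container ≈ 3α = 3.63×10⁻⁵ /K
Net overflow = V₀(β_liq − 3α_cont)ΔT
β − 3α = 1.20×10⁻³ − 3.63×10⁻⁵ = 1.1637×10⁻³ /K; ΔT = 54.2 K
ΔV = 2110 × 1.1637×10⁻³ × 54.2 = 133 mL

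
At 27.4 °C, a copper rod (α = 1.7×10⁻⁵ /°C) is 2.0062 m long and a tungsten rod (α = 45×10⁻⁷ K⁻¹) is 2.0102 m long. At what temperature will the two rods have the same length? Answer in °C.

T = 187.0 °C

L₁(1 + α₁ΔT) = L₂(1 + α₂ΔT) ⇒ ΔT = (L₂ − L₁)/(α₁L₁ − α₂L₂)
L₂ − L₁ = 2.0102 − 2.0062 = 4.00×10⁻³ m
α₁L₁ − α₂L₂ = 1.7×10⁻⁵×2.0062 − 45×10⁻⁷×2.0102 = 2.50595×10⁻⁵ m/K
ΔT = 4.00×10⁻³ / 2.50595×10⁻⁵ = 159.620 K
T = 27.4 + 159.620 = 187.020 °C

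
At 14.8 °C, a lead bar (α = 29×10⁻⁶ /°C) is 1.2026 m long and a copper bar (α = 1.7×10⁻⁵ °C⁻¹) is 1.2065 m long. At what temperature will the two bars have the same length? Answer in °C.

Equal length when α₁L₁ΔT − α₂L₂ΔT = L₂ − L₁ = 3.90×10⁻³ m
α₁L₁ = 3.48754×10⁻⁵, α₂L₂ = 2.05105×10⁻⁵ → Δ(αL) = 1.43649×10⁻⁵ m/K
ΔT = 3.90×10⁻³ / 1.43649×10⁻⁵ = 271.495 K, so T = 14.8 + 271.495 = 286.295 °C

T = 286.3 °C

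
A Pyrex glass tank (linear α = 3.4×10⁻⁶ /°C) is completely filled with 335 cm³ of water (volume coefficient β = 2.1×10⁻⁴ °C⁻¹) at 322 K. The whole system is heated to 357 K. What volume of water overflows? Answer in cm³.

2.34 cm³

The tank also expands: β_container ≈ 3α = 1.02×10⁻⁵ /K
Net overflow = V₀(β_liq − 3α_cont)ΔT
β − 3α = 2.10×10⁻⁴ − 1.02×10⁻⁵ = 1.998×10⁻⁴ /K; ΔT = 35 K
ΔV = 335 × 1.998×10⁻⁴ × 35 = 2.34 cm³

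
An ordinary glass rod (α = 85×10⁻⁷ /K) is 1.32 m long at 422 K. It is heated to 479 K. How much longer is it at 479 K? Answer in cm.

ΔL = 0.0640 cm

|ΔT| = |479 − 422| = 57 K
ΔL = αL₀ΔT = (85×10⁻⁷)(1.32)(57) = 6.40×10⁻⁴ m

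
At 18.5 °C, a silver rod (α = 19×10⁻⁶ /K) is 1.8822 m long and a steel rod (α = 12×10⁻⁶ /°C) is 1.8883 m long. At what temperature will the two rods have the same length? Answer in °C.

Equal length when α₁L₁ΔT − α₂L₂ΔT = L₂ − L₁ = 6.10×10⁻³ m
α₁L₁ = 3.57618×10⁻⁵, α₂L₂ = 2.26596×10⁻⁵ → Δ(αL) = 1.31022×10⁻⁵ m/K
ΔT = 6.10×10⁻³ / 1.31022×10⁻⁵ = 465.571 K, so T = 18.5 + 465.571 = 484.071 °C

T = 484.1 °C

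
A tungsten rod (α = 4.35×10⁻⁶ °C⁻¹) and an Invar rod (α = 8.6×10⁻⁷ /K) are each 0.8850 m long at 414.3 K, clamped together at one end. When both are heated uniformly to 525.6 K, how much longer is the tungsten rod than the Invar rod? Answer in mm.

0.344 mm

ΔT = 111.3 K
tungsten: ΔL = 4.35×10⁻⁶ × 0.8850 m × 111.3 = 4.2848×10⁻⁴ m = 0.42848 mm
Invar: ΔL = 8.6×10⁻⁷ × 0.8850 m × 111.3 = 8.4710×10⁻⁵ m = 0.084710 mm
difference = 0.42848 − 0.084710 = 0.34377 mm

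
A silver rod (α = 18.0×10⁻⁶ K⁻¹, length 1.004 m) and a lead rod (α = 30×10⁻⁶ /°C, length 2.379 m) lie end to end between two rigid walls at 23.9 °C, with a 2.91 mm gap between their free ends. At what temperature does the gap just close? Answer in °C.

Gap closes when ΔL₁ + ΔL₂ = 2.91 mm = 2.91×10⁻³ m
(α₁L₁ + α₂L₂)ΔT = g
α₁L₁ + α₂L₂ = 18.0×10⁻⁶×1.004 + 30×10⁻⁶×2.379 = 8.9442×10⁻⁵ m/K
ΔT = 2.91×10⁻³ / 8.9442×10⁻⁵ = 32.535 K
T = 23.9 + 32.535 = 56.435 °C

T = 56.4 °C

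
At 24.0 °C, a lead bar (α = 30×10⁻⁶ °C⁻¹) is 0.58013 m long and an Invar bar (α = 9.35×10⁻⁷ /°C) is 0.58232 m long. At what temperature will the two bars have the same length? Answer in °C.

Equal length when α₁L₁ΔT − α₂L₂ΔT = L₂ − L₁ = 2.19×10⁻³ m
α₁L₁ = 1.74039×10⁻⁵, α₂L₂ = 5.444692×10⁻⁷ → Δ(αL) = 1.68594308×10⁻⁵ m/K
ΔT = 2.19×10⁻³ / 1.68594308×10⁻⁵ = 129.898 K, so T = 24.0 + 129.898 = 153.898 °C

T = 153.9 °C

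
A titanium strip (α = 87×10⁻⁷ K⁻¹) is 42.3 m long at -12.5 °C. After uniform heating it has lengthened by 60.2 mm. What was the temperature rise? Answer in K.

ΔT = 164 K

ΔL = αL₀ΔT ⇒ ΔT = ΔL / (αL₀)
ΔT = 60.2×10⁻³ m / (87×10⁻⁷ × 42.3 m) = 163.58 K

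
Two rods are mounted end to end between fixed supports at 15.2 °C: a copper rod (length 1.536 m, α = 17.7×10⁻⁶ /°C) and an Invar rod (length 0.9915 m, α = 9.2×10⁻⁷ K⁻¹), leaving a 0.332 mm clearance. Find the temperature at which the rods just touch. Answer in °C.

T = 27.0 °C

Gap closes when ΔL₁ + ΔL₂ = 0.332 mm = 3.32×10⁻⁴ m
(α₁L₁ + α₂L₂)ΔT = g
α₁L₁ + α₂L₂ = 17.7×10⁻⁶×1.536 + 9.2×10⁻⁷×0.9915 = 2.809938×10⁻⁵ m/K
ΔT = 3.32×10⁻⁴ / 2.809938×10⁻⁵ = 11.815 K
T = 15.2 + 11.815 = 27.015 °C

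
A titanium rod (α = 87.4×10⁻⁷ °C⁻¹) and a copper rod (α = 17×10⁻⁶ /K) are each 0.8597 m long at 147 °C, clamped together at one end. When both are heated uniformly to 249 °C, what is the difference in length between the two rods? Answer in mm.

ΔT = 102 K
titanium: ΔL = 87.4×10⁻⁷ × 0.8597 m × 102 = 7.6641×10⁻⁴ m = 0.76641 mm
copper: ΔL = 17×10⁻⁶ × 0.8597 m × 102 = 1.4907×10⁻³ m = 1.4907 mm
difference = 1.4907 − 0.76641 = 0.72429 mm

0.724 mm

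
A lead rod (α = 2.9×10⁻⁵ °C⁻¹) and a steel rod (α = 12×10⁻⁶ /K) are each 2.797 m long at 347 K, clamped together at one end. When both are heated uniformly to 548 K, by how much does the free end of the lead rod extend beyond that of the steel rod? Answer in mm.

9.56 mm

ΔT = 201 K
lead: ΔL = 2.9×10⁻⁵ × 2.797 m × 201 = 1.6304×10⁻² m = 16.304 mm
steel: ΔL = 12×10⁻⁶ × 2.797 m × 201 = 6.7464×10⁻³ m = 6.7464 mm
difference = 16.304 − 6.7464 = 9.5576 mm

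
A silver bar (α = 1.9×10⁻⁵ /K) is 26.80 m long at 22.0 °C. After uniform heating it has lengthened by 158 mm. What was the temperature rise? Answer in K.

ΔT = 310 K

ΔL = αL₀ΔT ⇒ ΔT = ΔL / (αL₀)
ΔT = 158×10⁻³ m / (1.9×10⁻⁵ × 26.80 m) = 310.29 K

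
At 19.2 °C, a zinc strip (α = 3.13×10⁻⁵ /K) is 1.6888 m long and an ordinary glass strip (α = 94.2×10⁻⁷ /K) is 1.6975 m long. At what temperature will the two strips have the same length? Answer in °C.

T = 255.2 °C

Equal length when α₁L₁ΔT − α₂L₂ΔT = L₂ − L₁ = 8.70×10⁻³ m
α₁L₁ = 5.285944×10⁻⁵, α₂L₂ = 1.599045×10⁻⁵ → Δ(αL) = 3.686899×10⁻⁵ m/K
ΔT = 8.70×10⁻³ / 3.686899×10⁻⁵ = 235.971 K, so T = 19.2 + 235.971 = 255.171 °C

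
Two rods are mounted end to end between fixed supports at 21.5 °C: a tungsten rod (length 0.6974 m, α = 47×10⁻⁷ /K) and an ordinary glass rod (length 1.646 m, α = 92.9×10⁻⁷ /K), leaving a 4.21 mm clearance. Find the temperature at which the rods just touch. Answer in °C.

T = 248 °C

α₁L₁ = 3.27778×10⁻⁶ m/K, α₂L₂ = 1.529134×10⁻⁵ m/K → total 1.856912×10⁻⁵ m/K
ΔT = g/(α₁L₁+α₂L₂) = 4.21×10⁻³ / 1.856912×10⁻⁵ = 226.72 K
T = 21.5 + 226.72 = 248.22 °C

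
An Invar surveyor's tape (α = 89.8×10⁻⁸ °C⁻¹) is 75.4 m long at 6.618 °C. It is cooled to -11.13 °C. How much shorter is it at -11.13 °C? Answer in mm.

ΔL = 1.20 mm

|ΔT| = |-11.13 − 6.618| = 17.748 K
ΔL = αL₀ΔT = (89.8×10⁻⁸)(75.4)(17.748) = 1.20×10⁻³ m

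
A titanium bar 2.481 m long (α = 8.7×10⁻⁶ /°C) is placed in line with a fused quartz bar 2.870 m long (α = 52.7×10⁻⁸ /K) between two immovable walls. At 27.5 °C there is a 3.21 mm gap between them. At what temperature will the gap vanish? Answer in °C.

Gap closes when ΔL₁ + ΔL₂ = 3.21 mm = 3.21×10⁻³ m
(α₁L₁ + α₂L₂)ΔT = g
α₁L₁ + α₂L₂ = 8.7×10⁻⁶×2.481 + 52.7×10⁻⁸×2.870 = 2.309719×10⁻⁵ m/K
ΔT = 3.21×10⁻³ / 2.309719×10⁻⁵ = 138.98 K
T = 27.5 + 138.98 = 166.48 °C

T = 166 °C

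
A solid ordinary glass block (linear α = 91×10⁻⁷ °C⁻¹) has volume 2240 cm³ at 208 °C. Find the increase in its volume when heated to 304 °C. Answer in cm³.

ΔV = 5.87 cm³

Isotropic solid: β ≈ 3α = 2.7×10⁻⁵ /K; ΔT = 96 K
ΔV = 3αV₀ΔT = 3(91×10⁻⁷)(2240)(96) = 5.87 cm³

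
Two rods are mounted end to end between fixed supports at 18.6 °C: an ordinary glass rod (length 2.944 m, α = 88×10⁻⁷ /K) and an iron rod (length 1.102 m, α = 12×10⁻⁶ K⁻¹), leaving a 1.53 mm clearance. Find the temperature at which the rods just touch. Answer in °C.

α₁L₁ = 2.59072×10⁻⁵ m/K, α₂L₂ = 1.3224×10⁻⁵ m/K → total 3.91312×10⁻⁵ m/K
ΔT = g/(α₁L₁+α₂L₂) = 1.53×10⁻³ / 3.91312×10⁻⁵ = 39.099 K
T = 18.6 + 39.099 = 57.699 °C

T = 57.7 °C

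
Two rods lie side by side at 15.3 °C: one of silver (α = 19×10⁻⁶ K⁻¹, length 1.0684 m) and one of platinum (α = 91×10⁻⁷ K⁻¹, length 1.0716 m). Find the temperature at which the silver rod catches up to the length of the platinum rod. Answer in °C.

T = 318.7 °C

L₁(1 + α₁ΔT) = L₂(1 + α₂ΔT) ⇒ ΔT = (L₂ − L₁)/(α₁L₁ − α₂L₂)
L₂ − L₁ = 1.0716 − 1.0684 = 3.20×10⁻³ m
α₁L₁ − α₂L₂ = 19×10⁻⁶×1.0684 − 91×10⁻⁷×1.0716 = 1.054804×10⁻⁵ m/K
ΔT = 3.20×10⁻³ / 1.054804×10⁻⁵ = 303.374 K
T = 15.3 + 303.374 = 318.674 °C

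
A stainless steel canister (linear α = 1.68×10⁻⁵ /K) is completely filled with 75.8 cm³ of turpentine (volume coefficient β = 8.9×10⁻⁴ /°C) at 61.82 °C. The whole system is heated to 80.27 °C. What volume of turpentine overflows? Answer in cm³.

The canister also expands: β_container ≈ 3α = 5.04×10⁻⁵ /K
Net overflow = V₀(β_liq − 3α_cont)ΔT
β − 3α = 8.90×10⁻⁴ − 5.04×10⁻⁵ = 8.396×10⁻⁴ /K; ΔT = 18.45 K
ΔV = 75.8 × 8.396×10⁻⁴ × 18.45 = 1.17 cm³

1.17 cm³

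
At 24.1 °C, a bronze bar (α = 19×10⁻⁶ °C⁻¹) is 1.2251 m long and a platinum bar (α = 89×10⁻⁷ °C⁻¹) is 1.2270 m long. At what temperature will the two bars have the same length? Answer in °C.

Equal length when α₁L₁ΔT − α₂L₂ΔT = L₂ − L₁ = 1.90×10⁻³ m
α₁L₁ = 2.32769×10⁻⁵, α₂L₂ = 1.09203×10⁻⁵ → Δ(αL) = 1.23566×10⁻⁵ m/K
ΔT = 1.90×10⁻³ / 1.23566×10⁻⁵ = 153.764 K, so T = 24.1 + 153.764 = 177.864 °C

T = 177.9 °C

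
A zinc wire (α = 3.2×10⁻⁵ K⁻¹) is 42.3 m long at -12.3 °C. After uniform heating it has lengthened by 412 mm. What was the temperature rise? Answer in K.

ΔT = 304 K

ΔL = αL₀ΔT ⇒ ΔT = ΔL / (αL₀)
ΔT = 412×10⁻³ m / (3.2×10⁻⁵ × 42.3 m) = 304.37 K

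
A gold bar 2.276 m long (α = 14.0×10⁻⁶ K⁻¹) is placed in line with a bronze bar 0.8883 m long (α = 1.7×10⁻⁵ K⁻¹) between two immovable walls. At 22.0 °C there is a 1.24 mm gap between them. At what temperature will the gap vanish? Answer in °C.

T = 48.4 °C

α₁L₁ = 3.1864×10⁻⁵ m/K, α₂L₂ = 1.51011×10⁻⁵ m/K → total 4.69651×10⁻⁵ m/K
ΔT = g/(α₁L₁+α₂L₂) = 1.24×10⁻³ / 4.69651×10⁻⁵ = 26.403 K
T = 22.0 + 26.403 = 48.403 °C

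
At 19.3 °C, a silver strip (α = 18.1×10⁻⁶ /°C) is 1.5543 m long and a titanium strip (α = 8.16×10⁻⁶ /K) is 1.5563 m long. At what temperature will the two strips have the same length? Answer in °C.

T = 148.9 °C

L₁(1 + α₁ΔT) = L₂(1 + α₂ΔT) ⇒ ΔT = (L₂ − L₁)/(α₁L₁ − α₂L₂)
L₂ − L₁ = 1.5563 − 1.5543 = 2.00×10⁻³ m
α₁L₁ − α₂L₂ = 18.1×10⁻⁶×1.5543 − 8.16×10⁻⁶×1.5563 = 1.5433422×10⁻⁵ m/K
ΔT = 2.00×10⁻³ / 1.5433422×10⁻⁵ = 129.589 K
T = 19.3 + 129.589 = 148.889 °C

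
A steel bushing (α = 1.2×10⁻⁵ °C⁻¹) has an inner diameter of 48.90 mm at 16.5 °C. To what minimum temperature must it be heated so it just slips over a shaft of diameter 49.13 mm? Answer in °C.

Required Δd = 49.13 − 48.90 = 0.23 mm
Δd = αd₀ΔT ⇒ ΔT = Δd/(αd₀) = 0.23 / (1.2×10⁻⁵ × 48.90) = 391.96 K
T_min = 16.5 + 391.96 = 408.46 °C

T = 408 °C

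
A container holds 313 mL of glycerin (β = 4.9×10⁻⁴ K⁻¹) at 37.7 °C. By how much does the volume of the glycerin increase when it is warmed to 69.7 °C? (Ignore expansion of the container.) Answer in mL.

ΔV = 4.91 mL

|ΔT| = |69.7 − 37.7| = 32.0 K
ΔV = βV₀ΔT = (4.9×10⁻⁴)(313)(32.0) = 4.91 mL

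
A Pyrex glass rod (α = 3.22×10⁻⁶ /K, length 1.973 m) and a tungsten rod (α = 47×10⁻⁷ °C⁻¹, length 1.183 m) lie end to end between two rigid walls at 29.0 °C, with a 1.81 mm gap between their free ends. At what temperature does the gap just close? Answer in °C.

Gap closes when ΔL₁ + ΔL₂ = 1.81 mm = 1.81×10⁻³ m
(α₁L₁ + α₂L₂)ΔT = g
α₁L₁ + α₂L₂ = 3.22×10⁻⁶×1.973 + 47×10⁻⁷×1.183 = 1.191316×10⁻⁵ m/K
ΔT = 1.81×10⁻³ / 1.191316×10⁻⁵ = 151.93 K
T = 29.0 + 151.93 = 180.93 °C

T = 181 °C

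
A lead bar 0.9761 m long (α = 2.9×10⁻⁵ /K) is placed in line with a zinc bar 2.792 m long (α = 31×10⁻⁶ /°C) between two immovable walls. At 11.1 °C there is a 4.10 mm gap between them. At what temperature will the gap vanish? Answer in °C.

Gap closes when ΔL₁ + ΔL₂ = 4.10 mm = 4.10×10⁻³ m
(α₁L₁ + α₂L₂)ΔT = g
α₁L₁ + α₂L₂ = 2.9×10⁻⁵×0.9761 + 31×10⁻⁶×2.792 = 1.148589×10⁻⁴ m/K
ΔT = 4.10×10⁻³ / 1.148589×10⁻⁴ = 35.696 K
T = 11.1 + 35.696 = 46.796 °C

T = 46.8 °C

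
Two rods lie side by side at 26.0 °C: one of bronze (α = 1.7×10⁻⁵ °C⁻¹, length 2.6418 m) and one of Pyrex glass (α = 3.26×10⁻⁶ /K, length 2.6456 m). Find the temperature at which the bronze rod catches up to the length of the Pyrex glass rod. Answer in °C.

L₁(1 + α₁ΔT) = L₂(1 + α₂ΔT) ⇒ ΔT = (L₂ − L₁)/(α₁L₁ − α₂L₂)
L₂ − L₁ = 2.6456 − 2.6418 = 3.80×10⁻³ m
α₁L₁ − α₂L₂ = 1.7×10⁻⁵×2.6418 − 3.26×10⁻⁶×2.6456 = 3.6285944×10⁻⁵ m/K
ΔT = 3.80×10⁻³ / 3.6285944×10⁻⁵ = 104.724 K
T = 26.0 + 104.724 = 130.724 °C

T = 130.7 °C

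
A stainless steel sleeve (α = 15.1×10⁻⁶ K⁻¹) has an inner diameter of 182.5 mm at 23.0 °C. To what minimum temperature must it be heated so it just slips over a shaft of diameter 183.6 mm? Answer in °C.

Required Δd = 183.6 − 182.5 = 1.1 mm
Δd = αd₀ΔT ⇒ ΔT = Δd/(αd₀) = 1.1 / (15.1×10⁻⁶ × 182.5) = 399.17 K
T_min = 23.0 + 399.17 = 422.17 °C

T = 422 °C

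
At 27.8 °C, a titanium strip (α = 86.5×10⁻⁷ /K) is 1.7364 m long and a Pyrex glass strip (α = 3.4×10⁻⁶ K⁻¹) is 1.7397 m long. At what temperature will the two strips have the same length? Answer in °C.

L₁(1 + α₁ΔT) = L₂(1 + α₂ΔT) ⇒ ΔT = (L₂ − L₁)/(α₁L₁ − α₂L₂)
L₂ − L₁ = 1.7397 − 1.7364 = 3.30×10⁻³ m
α₁L₁ − α₂L₂ = 86.5×10⁻⁷×1.7364 − 3.4×10⁻⁶×1.7397 = 9.10488×10⁻⁶ m/K
ΔT = 3.30×10⁻³ / 9.10488×10⁻⁶ = 362.443 K
T = 27.8 + 362.443 = 390.243 °C

T = 390.2 °C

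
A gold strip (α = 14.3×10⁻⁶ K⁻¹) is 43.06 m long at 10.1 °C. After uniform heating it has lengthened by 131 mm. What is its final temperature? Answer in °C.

ΔL = αL₀ΔT ⇒ ΔT = ΔL / (αL₀)
ΔT = 131×10⁻³ m / (14.3×10⁻⁶ × 43.06 m) = 212.75 K
T = 10.1 + 212.75 = 222.85 °C

T = 223 °C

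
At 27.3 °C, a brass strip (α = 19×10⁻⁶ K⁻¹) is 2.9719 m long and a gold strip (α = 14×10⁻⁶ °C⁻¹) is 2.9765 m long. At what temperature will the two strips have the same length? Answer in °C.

T = 338.2 °C

Equal length when α₁L₁ΔT − α₂L₂ΔT = L₂ − L₁ = 4.60×10⁻³ m
α₁L₁ = 5.64661×10⁻⁵, α₂L₂ = 4.1671×10⁻⁵ → Δ(αL) = 1.47951×10⁻⁵ m/K
ΔT = 4.60×10⁻³ / 1.47951×10⁻⁵ = 310.914 K, so T = 27.3 + 310.914 = 338.214 °C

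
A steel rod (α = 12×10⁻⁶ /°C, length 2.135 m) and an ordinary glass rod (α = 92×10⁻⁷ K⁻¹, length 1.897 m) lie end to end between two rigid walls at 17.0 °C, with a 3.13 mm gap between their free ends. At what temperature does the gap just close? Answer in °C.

α₁L₁ = 2.562×10⁻⁵ m/K, α₂L₂ = 1.74524×10⁻⁵ m/K → total 4.30724×10⁻⁵ m/K
ΔT = g/(α₁L₁+α₂L₂) = 3.13×10⁻³ / 4.30724×10⁻⁵ = 72.668 K
T = 17.0 + 72.668 = 89.668 °C

T = 89.7 °C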